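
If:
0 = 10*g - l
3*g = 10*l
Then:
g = 0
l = 0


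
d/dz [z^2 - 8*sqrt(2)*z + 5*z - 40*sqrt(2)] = 2*z - 8*sqrt(2) + 5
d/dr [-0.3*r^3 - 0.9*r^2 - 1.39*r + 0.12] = -0.9*r^2 - 1.8*r - 1.39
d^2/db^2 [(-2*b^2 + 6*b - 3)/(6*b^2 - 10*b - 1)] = 8*(24*b^3 - 90*b^2 + 162*b - 95)/(216*b^6 - 1080*b^5 + 1692*b^4 - 640*b^3 - 282*b^2 - 30*b - 1)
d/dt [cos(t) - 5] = -sin(t)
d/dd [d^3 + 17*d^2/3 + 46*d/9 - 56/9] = 3*d^2 + 34*d/3 + 46/9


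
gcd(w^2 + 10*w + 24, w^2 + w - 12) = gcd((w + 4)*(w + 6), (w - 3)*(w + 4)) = w + 4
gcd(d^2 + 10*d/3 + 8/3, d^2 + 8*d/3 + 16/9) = d + 4/3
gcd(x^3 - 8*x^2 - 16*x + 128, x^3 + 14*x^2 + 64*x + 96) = x + 4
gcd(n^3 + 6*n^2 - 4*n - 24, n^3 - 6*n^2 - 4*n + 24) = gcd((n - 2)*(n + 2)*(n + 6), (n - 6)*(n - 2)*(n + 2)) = n^2 - 4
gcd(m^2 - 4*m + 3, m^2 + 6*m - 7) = m - 1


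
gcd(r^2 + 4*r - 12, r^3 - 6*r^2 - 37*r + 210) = r + 6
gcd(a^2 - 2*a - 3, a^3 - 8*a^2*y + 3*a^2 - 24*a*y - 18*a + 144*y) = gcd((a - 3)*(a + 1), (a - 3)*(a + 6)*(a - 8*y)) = a - 3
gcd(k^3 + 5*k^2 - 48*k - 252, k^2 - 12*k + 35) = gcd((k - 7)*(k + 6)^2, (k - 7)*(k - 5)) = k - 7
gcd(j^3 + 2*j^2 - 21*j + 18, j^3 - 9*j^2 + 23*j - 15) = j^2 - 4*j + 3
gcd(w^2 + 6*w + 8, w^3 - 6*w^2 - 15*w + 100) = w + 4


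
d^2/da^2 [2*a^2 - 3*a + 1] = 4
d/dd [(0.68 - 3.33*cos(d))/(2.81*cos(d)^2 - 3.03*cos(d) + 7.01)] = (-9.3573*cos(d)^2 + 3.8216*cos(d) + 21.2829)*sin(d)/(7.8961*cos(d)^4 - 17.0286*cos(d)^3 + 48.5771*cos(d)^2 - 42.4806*cos(d) + 49.1401)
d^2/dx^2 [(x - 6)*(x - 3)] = 2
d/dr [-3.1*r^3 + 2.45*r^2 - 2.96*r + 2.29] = -9.3*r^2 + 4.9*r - 2.96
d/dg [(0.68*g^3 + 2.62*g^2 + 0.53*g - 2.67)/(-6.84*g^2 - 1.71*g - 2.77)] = (-4.6512*g^4 - 2.3256*g^3 - 6.5058*g^2 - 51.0404*g - 6.0338)/(46.7856*g^4 + 23.3928*g^3 + 40.8177*g^2 + 9.4734*g + 7.6729)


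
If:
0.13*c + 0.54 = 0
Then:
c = -4.15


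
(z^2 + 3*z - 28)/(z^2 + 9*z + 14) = (z - 4)/(z + 2)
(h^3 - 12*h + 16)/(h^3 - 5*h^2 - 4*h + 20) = (h^2 + 2*h - 8)/(h^2 - 3*h - 10)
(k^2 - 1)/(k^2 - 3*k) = (k^2 - 1)/(k*(k - 3))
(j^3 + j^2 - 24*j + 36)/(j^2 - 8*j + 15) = (j^2 + 4*j - 12)/(j - 5)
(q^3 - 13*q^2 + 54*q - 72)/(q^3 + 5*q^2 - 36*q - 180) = (q^2 - 7*q + 12)/(q^2 + 11*q + 30)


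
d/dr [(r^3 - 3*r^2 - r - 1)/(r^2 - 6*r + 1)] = (r^4 - 12*r^3 + 22*r^2 - 4*r - 7)/(r^4 - 12*r^3 + 38*r^2 - 12*r + 1)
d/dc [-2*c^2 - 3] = -4*c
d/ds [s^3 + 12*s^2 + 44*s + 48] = 3*s^2 + 24*s + 44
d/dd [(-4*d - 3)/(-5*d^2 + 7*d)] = (-20*d^2 - 30*d + 21)/(d^2*(25*d^2 - 70*d + 49))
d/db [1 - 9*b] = -9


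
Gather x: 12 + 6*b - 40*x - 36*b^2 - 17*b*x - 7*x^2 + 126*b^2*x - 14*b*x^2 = -36*b^2 + 6*b + x^2*(-14*b - 7) + x*(126*b^2 - 17*b - 40) + 12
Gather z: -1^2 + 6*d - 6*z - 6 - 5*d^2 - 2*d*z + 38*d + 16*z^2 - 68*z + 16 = -5*d^2 + 44*d + 16*z^2 + z*(-2*d - 74) + 9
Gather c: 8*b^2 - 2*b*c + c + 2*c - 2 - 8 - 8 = 8*b^2 + c*(3 - 2*b) - 18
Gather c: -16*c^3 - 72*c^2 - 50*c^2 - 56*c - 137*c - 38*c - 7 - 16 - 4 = -16*c^3 - 122*c^2 - 231*c - 27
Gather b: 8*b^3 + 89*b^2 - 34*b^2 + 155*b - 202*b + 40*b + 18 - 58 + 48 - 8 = 8*b^3 + 55*b^2 - 7*b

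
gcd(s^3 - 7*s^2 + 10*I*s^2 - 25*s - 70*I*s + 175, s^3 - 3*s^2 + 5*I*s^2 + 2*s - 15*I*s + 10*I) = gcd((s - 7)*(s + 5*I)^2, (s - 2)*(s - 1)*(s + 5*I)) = s + 5*I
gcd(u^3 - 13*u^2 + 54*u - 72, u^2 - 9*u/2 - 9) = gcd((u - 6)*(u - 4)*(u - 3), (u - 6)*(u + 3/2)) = u - 6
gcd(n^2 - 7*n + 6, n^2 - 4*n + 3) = n - 1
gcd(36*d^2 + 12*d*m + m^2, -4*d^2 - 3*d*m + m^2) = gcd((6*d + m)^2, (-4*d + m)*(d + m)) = 1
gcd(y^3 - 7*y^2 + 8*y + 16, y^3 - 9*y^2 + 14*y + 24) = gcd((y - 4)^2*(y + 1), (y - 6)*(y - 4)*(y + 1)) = y^2 - 3*y - 4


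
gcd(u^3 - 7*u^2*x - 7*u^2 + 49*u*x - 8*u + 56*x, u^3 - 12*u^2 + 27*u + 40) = u^2 - 7*u - 8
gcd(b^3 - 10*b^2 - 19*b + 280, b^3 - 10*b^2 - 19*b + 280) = b^3 - 10*b^2 - 19*b + 280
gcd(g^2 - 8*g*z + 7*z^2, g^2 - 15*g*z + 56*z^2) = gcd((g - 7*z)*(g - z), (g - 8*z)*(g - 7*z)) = -g + 7*z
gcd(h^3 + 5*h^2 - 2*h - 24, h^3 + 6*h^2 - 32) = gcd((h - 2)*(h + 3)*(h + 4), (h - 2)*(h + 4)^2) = h^2 + 2*h - 8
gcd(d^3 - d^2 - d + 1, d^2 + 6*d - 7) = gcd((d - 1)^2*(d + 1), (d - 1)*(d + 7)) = d - 1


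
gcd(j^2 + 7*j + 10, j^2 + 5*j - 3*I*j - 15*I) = j + 5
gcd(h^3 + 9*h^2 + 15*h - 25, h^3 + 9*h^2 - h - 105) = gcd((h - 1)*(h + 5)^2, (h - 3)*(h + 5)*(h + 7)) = h + 5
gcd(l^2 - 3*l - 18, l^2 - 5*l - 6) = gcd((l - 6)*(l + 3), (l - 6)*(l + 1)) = l - 6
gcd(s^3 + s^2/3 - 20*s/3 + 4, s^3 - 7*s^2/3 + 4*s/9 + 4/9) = s^2 - 8*s/3 + 4/3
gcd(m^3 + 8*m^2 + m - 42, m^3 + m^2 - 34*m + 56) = m^2 + 5*m - 14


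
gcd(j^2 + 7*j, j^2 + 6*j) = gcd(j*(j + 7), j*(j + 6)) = j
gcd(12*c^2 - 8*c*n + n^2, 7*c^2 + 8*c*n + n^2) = 1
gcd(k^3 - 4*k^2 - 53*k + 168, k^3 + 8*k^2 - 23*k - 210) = k + 7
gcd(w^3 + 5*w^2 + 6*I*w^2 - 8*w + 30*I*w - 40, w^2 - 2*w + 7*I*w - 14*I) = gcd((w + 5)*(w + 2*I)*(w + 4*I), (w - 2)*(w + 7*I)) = 1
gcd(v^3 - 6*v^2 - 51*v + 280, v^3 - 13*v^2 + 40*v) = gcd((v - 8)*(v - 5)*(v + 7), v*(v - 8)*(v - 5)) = v^2 - 13*v + 40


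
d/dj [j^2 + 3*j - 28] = 2*j + 3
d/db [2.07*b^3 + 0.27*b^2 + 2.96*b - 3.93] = 6.21*b^2 + 0.54*b + 2.96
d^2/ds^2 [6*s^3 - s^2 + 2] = 36*s - 2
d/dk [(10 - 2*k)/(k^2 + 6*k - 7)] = 2*(-k^2 - 6*k + 2*(k - 5)*(k + 3) + 7)/(k^2 + 6*k - 7)^2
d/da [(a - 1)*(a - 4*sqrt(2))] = 2*a - 4*sqrt(2) - 1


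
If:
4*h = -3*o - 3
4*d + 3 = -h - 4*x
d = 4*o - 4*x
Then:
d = -52*x/61 - 36/61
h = -36*x/61 - 39/61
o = 48*x/61 - 9/61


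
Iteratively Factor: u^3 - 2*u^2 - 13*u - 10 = (u + 2)*(u^2 - 4*u - 5) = (u + 1)*(u + 2)*(u - 5)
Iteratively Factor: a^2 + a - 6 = (a + 3)*(a - 2)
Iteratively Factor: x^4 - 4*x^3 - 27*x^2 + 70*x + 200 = (x + 4)*(x^3 - 8*x^2 + 5*x + 50) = (x + 2)*(x + 4)*(x^2 - 10*x + 25) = (x - 5)*(x + 2)*(x + 4)*(x - 5)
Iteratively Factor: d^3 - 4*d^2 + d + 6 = (d + 1)*(d^2 - 5*d + 6) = (d - 3)*(d + 1)*(d - 2)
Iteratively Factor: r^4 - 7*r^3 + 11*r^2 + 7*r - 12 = (r - 3)*(r^3 - 4*r^2 - r + 4) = (r - 3)*(r + 1)*(r^2 - 5*r + 4) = (r - 3)*(r - 1)*(r + 1)*(r - 4)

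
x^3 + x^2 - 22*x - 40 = (x - 5)*(x + 2)*(x + 4)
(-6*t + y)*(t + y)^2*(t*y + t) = -6*t^4*y - 6*t^4 - 11*t^3*y^2 - 11*t^3*y - 4*t^2*y^3 - 4*t^2*y^2 + t*y^4 + t*y^3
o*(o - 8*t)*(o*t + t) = o^3*t - 8*o^2*t^2 + o^2*t - 8*o*t^2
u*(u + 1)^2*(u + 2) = u^4 + 4*u^3 + 5*u^2 + 2*u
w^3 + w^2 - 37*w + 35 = (w - 5)*(w - 1)*(w + 7)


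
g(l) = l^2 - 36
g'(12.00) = 24.00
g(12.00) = 108.00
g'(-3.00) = -6.00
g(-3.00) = -27.00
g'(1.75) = 3.50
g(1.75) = -32.94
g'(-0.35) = -0.70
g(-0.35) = -35.88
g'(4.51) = 9.02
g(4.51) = -15.66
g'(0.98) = 1.96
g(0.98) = -35.04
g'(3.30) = 6.60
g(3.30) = -25.11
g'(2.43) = 4.86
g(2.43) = -30.10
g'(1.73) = 3.46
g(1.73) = -33.01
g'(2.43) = 4.86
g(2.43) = -30.10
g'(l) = 2*l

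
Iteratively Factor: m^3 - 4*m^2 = (m)*(m^2 - 4*m) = m*(m - 4)*(m)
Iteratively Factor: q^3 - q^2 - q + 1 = (q - 1)*(q^2 - 1) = (q - 1)*(q + 1)*(q - 1)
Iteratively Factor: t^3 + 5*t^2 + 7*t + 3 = (t + 3)*(t^2 + 2*t + 1) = (t + 1)*(t + 3)*(t + 1)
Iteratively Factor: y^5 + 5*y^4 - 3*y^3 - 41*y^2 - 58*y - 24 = (y + 1)*(y^4 + 4*y^3 - 7*y^2 - 34*y - 24) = (y - 3)*(y + 1)*(y^3 + 7*y^2 + 14*y + 8) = (y - 3)*(y + 1)^2*(y^2 + 6*y + 8) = (y - 3)*(y + 1)^2*(y + 4)*(y + 2)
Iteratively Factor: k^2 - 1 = (k - 1)*(k + 1)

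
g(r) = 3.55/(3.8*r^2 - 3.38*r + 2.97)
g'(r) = 3.55*(3.38 - 7.6*r)/(3.8*r^2 - 3.38*r + 2.97)^2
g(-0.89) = 0.39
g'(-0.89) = 0.45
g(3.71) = 0.08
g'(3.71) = -0.05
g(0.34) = 1.57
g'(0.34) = 0.55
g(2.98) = 0.13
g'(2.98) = -0.10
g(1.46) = 0.58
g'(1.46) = -0.73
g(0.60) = 1.54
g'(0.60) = -0.79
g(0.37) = 1.59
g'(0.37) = 0.40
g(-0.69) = 0.50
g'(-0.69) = 0.61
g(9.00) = 0.01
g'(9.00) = -0.00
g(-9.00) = 0.01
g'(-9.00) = 0.00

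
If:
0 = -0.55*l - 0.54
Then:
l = -0.98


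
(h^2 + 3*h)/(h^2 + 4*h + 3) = h/(h + 1)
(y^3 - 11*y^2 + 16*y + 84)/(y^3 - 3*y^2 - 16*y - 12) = (y - 7)/(y + 1)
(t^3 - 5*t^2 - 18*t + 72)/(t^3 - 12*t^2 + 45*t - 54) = (t + 4)/(t - 3)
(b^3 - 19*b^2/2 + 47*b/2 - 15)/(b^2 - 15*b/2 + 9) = (2*b^2 - 7*b + 5)/(2*b - 3)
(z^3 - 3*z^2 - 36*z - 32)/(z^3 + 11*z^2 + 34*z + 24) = (z - 8)/(z + 6)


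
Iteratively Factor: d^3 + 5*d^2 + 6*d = (d)*(d^2 + 5*d + 6) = d*(d + 3)*(d + 2)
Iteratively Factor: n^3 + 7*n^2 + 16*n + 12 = (n + 2)*(n^2 + 5*n + 6) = (n + 2)^2*(n + 3)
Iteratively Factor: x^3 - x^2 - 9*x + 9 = (x - 3)*(x^2 + 2*x - 3) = (x - 3)*(x - 1)*(x + 3)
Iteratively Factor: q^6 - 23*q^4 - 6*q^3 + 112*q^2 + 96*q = (q)*(q^5 - 23*q^3 - 6*q^2 + 112*q + 96) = q*(q - 4)*(q^4 + 4*q^3 - 7*q^2 - 34*q - 24) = q*(q - 4)*(q + 4)*(q^3 - 7*q - 6) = q*(q - 4)*(q - 3)*(q + 4)*(q^2 + 3*q + 2) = q*(q - 4)*(q - 3)*(q + 2)*(q + 4)*(q + 1)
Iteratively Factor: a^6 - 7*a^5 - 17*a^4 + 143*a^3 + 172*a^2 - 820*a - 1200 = (a + 2)*(a^5 - 9*a^4 + a^3 + 141*a^2 - 110*a - 600) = (a - 5)*(a + 2)*(a^4 - 4*a^3 - 19*a^2 + 46*a + 120) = (a - 5)*(a - 4)*(a + 2)*(a^3 - 19*a - 30) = (a - 5)*(a - 4)*(a + 2)*(a + 3)*(a^2 - 3*a - 10) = (a - 5)*(a - 4)*(a + 2)^2*(a + 3)*(a - 5)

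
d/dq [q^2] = 2*q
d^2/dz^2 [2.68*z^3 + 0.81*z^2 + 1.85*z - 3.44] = 16.08*z + 1.62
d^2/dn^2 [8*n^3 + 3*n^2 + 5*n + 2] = 48*n + 6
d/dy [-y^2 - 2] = -2*y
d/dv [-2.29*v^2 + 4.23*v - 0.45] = 4.23 - 4.58*v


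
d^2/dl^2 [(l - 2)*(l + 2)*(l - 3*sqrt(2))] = 6*l - 6*sqrt(2)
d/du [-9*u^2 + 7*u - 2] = 7 - 18*u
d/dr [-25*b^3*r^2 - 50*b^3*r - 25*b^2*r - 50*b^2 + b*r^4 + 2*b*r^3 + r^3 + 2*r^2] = -50*b^3*r - 50*b^3 - 25*b^2 + 4*b*r^3 + 6*b*r^2 + 3*r^2 + 4*r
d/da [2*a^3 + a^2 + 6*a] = 6*a^2 + 2*a + 6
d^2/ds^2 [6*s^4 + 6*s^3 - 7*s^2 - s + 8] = 72*s^2 + 36*s - 14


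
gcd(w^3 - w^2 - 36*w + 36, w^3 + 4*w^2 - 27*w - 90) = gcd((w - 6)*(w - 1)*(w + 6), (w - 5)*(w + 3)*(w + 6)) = w + 6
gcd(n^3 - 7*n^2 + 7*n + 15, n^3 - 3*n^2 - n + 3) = n^2 - 2*n - 3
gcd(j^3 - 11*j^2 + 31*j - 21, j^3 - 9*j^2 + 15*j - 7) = j^2 - 8*j + 7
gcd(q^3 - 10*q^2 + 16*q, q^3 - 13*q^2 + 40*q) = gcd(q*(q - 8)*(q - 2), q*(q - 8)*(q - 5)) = q^2 - 8*q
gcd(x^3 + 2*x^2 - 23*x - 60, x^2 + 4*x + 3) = x + 3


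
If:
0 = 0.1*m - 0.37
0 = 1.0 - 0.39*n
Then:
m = 3.70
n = 2.56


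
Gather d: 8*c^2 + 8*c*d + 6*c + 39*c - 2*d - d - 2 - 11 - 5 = 8*c^2 + 45*c + d*(8*c - 3) - 18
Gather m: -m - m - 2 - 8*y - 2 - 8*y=-2*m - 16*y - 4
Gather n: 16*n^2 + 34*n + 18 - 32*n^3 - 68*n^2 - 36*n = -32*n^3 - 52*n^2 - 2*n + 18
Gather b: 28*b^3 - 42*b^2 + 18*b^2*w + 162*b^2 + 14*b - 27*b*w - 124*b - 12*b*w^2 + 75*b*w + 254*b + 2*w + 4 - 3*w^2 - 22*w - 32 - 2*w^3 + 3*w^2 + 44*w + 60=28*b^3 + b^2*(18*w + 120) + b*(-12*w^2 + 48*w + 144) - 2*w^3 + 24*w + 32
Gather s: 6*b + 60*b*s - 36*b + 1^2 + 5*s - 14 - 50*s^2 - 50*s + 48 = -30*b - 50*s^2 + s*(60*b - 45) + 35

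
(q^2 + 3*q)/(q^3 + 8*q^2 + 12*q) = (q + 3)/(q^2 + 8*q + 12)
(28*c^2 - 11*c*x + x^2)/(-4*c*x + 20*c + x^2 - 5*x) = (-7*c + x)/(x - 5)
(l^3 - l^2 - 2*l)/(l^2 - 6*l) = (l^2 - l - 2)/(l - 6)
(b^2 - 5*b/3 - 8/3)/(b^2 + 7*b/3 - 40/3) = (b + 1)/(b + 5)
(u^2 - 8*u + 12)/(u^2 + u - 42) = (u - 2)/(u + 7)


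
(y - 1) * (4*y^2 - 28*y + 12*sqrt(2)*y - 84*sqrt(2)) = 4*y^3 - 32*y^2 + 12*sqrt(2)*y^2 - 96*sqrt(2)*y + 28*y + 84*sqrt(2)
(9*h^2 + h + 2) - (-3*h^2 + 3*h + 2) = 12*h^2 - 2*h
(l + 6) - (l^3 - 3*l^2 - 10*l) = -l^3 + 3*l^2 + 11*l + 6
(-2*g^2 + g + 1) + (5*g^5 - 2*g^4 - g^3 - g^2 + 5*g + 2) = 5*g^5 - 2*g^4 - g^3 - 3*g^2 + 6*g + 3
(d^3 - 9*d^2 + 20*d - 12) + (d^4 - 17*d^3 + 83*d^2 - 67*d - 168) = d^4 - 16*d^3 + 74*d^2 - 47*d - 180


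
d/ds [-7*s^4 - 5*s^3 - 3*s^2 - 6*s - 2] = -28*s^3 - 15*s^2 - 6*s - 6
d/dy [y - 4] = 1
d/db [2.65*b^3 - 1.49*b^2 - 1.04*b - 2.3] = 7.95*b^2 - 2.98*b - 1.04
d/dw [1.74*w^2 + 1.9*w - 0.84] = 3.48*w + 1.9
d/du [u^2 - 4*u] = 2*u - 4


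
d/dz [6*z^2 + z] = 12*z + 1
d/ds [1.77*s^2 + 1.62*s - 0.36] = 3.54*s + 1.62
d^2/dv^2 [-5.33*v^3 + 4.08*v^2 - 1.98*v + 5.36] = 8.16 - 31.98*v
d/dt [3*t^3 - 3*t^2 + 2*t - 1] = 9*t^2 - 6*t + 2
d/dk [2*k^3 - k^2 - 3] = 2*k*(3*k - 1)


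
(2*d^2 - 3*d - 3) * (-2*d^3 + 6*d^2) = -4*d^5 + 18*d^4 - 12*d^3 - 18*d^2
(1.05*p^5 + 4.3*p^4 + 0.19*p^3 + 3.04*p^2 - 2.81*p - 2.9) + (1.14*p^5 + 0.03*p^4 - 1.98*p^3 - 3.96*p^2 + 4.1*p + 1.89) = 2.19*p^5 + 4.33*p^4 - 1.79*p^3 - 0.92*p^2 + 1.29*p - 1.01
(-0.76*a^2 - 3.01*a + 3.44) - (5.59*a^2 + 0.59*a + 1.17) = -6.35*a^2 - 3.6*a + 2.27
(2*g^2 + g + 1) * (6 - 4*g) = -8*g^3 + 8*g^2 + 2*g + 6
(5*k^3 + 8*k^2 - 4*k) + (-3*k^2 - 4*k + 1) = 5*k^3 + 5*k^2 - 8*k + 1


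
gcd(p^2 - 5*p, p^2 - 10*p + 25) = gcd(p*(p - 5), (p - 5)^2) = p - 5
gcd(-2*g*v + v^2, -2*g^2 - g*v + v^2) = -2*g + v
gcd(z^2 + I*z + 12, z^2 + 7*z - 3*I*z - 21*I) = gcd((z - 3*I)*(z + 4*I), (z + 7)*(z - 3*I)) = z - 3*I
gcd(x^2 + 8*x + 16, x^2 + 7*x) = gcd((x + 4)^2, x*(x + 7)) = 1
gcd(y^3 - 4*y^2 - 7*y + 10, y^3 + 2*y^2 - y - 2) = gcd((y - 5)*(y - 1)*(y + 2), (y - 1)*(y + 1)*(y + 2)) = y^2 + y - 2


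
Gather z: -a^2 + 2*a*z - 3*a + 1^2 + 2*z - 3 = -a^2 - 3*a + z*(2*a + 2) - 2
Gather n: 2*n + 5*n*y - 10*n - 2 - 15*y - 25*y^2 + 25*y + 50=n*(5*y - 8) - 25*y^2 + 10*y + 48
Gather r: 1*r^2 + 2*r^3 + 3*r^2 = 2*r^3 + 4*r^2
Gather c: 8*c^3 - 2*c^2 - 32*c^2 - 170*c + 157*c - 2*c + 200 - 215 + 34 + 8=8*c^3 - 34*c^2 - 15*c + 27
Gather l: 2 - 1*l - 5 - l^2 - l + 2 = -l^2 - 2*l - 1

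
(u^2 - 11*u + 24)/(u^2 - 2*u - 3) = (u - 8)/(u + 1)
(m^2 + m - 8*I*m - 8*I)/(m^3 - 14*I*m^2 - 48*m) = (m + 1)/(m*(m - 6*I))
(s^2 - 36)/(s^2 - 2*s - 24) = (s + 6)/(s + 4)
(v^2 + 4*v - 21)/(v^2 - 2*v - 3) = (v + 7)/(v + 1)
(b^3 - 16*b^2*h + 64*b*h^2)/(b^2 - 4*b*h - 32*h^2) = b*(b - 8*h)/(b + 4*h)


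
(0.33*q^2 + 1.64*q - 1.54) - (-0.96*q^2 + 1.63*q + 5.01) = 1.29*q^2 + 0.01*q - 6.55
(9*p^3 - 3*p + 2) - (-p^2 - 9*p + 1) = 9*p^3 + p^2 + 6*p + 1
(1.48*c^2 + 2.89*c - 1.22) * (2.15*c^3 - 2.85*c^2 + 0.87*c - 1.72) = 3.182*c^5 + 1.9955*c^4 - 9.5719*c^3 + 3.4457*c^2 - 6.0322*c + 2.0984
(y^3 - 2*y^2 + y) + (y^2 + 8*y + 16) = y^3 - y^2 + 9*y + 16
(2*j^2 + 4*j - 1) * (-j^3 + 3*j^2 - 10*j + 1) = -2*j^5 + 2*j^4 - 7*j^3 - 41*j^2 + 14*j - 1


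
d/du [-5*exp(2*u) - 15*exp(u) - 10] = (-10*exp(u) - 15)*exp(u)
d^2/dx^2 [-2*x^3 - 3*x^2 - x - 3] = -12*x - 6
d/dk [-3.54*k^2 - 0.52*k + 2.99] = -7.08*k - 0.52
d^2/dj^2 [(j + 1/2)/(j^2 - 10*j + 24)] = ((19 - 6*j)*(j^2 - 10*j + 24) + (j - 5)^2*(8*j + 4))/(j^2 - 10*j + 24)^3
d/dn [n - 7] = 1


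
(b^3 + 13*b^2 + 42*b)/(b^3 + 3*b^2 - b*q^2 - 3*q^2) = b*(b^2 + 13*b + 42)/(b^3 + 3*b^2 - b*q^2 - 3*q^2)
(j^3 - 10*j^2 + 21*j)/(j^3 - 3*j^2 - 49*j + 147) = j/(j + 7)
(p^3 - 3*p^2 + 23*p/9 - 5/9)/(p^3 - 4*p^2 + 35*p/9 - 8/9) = (3*p - 5)/(3*p - 8)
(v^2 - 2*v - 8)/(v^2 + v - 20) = (v + 2)/(v + 5)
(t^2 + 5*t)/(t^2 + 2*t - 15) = t/(t - 3)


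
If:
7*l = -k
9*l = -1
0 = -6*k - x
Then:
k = 7/9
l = -1/9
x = -14/3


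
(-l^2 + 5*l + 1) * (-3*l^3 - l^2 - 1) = 3*l^5 - 14*l^4 - 8*l^3 - 5*l - 1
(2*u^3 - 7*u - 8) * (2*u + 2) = 4*u^4 + 4*u^3 - 14*u^2 - 30*u - 16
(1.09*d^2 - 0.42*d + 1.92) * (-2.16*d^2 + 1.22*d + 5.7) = -2.3544*d^4 + 2.237*d^3 + 1.5534*d^2 - 0.0516000000000001*d + 10.944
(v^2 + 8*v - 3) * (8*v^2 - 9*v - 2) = 8*v^4 + 55*v^3 - 98*v^2 + 11*v + 6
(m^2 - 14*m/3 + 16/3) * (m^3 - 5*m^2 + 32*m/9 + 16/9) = m^5 - 29*m^4/3 + 290*m^3/9 - 1120*m^2/27 + 32*m/3 + 256/27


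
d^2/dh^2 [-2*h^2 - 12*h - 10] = -4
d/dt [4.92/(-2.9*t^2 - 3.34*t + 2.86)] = (28.536*t + 16.4328)/(2.9*t^2 + 3.34*t - 2.86)^2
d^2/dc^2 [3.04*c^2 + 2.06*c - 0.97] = 6.08000000000000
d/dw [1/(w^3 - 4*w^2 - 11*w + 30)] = (-3*w^2 + 8*w + 11)/(w^3 - 4*w^2 - 11*w + 30)^2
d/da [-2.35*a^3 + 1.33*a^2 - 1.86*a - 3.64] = -7.05*a^2 + 2.66*a - 1.86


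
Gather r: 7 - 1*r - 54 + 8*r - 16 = 7*r - 63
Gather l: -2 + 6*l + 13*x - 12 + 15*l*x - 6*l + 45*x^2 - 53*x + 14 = 15*l*x + 45*x^2 - 40*x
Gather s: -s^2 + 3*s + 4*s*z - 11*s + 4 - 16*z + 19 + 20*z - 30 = -s^2 + s*(4*z - 8) + 4*z - 7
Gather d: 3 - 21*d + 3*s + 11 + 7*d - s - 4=-14*d + 2*s + 10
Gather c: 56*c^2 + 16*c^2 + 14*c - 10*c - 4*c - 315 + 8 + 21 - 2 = 72*c^2 - 288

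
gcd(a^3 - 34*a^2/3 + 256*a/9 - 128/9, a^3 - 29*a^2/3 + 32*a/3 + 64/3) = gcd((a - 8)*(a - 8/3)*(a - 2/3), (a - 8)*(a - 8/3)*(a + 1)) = a^2 - 32*a/3 + 64/3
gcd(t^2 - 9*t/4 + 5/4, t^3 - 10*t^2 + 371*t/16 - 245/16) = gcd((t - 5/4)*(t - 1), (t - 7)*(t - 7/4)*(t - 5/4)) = t - 5/4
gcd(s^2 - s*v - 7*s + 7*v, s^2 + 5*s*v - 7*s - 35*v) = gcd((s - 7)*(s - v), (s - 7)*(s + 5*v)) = s - 7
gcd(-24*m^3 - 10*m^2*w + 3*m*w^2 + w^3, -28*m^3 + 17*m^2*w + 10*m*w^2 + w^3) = 4*m + w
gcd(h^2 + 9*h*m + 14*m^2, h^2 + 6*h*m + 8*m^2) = h + 2*m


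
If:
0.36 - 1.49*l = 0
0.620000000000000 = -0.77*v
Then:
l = 0.24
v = -0.81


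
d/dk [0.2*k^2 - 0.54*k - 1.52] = 0.4*k - 0.54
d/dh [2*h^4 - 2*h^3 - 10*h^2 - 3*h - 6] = 8*h^3 - 6*h^2 - 20*h - 3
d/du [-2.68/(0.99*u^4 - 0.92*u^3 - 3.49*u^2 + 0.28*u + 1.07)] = (10.6128*u^3 - 7.3968*u^2 - 18.7064*u + 0.7504)/(0.99*u^4 - 0.92*u^3 - 3.49*u^2 + 0.28*u + 1.07)^2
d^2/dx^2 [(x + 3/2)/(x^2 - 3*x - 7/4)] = 16*(3*(1 - 2*x)*(-4*x^2 + 12*x + 7) - 4*(2*x - 3)^2*(2*x + 3))/(-4*x^2 + 12*x + 7)^3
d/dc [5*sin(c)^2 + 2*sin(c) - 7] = 2*(5*sin(c) + 1)*cos(c)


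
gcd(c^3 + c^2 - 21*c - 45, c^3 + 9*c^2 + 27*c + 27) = c^2 + 6*c + 9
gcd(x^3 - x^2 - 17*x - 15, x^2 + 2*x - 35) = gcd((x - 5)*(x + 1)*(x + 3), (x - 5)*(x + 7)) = x - 5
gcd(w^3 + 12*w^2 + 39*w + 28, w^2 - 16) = w + 4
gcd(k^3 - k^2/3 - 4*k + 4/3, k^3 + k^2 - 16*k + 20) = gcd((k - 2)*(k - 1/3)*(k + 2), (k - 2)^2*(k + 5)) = k - 2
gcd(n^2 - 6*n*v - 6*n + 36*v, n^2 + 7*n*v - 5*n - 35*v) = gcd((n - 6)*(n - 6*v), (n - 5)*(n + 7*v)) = 1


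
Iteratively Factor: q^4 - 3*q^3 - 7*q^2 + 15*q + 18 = (q + 2)*(q^3 - 5*q^2 + 3*q + 9) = (q + 1)*(q + 2)*(q^2 - 6*q + 9) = (q - 3)*(q + 1)*(q + 2)*(q - 3)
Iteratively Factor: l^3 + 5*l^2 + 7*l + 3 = (l + 3)*(l^2 + 2*l + 1) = (l + 1)*(l + 3)*(l + 1)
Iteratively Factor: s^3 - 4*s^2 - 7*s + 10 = (s - 1)*(s^2 - 3*s - 10) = (s - 1)*(s + 2)*(s - 5)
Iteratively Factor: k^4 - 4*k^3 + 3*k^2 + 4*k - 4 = (k - 2)*(k^3 - 2*k^2 - k + 2) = (k - 2)*(k + 1)*(k^2 - 3*k + 2) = (k - 2)*(k - 1)*(k + 1)*(k - 2)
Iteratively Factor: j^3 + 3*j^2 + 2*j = (j)*(j^2 + 3*j + 2) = j*(j + 1)*(j + 2)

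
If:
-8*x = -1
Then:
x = 1/8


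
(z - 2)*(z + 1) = z^2 - z - 2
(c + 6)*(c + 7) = c^2 + 13*c + 42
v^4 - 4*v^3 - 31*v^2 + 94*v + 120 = (v - 6)*(v - 4)*(v + 1)*(v + 5)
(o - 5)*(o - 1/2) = o^2 - 11*o/2 + 5/2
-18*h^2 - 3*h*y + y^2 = (-6*h + y)*(3*h + y)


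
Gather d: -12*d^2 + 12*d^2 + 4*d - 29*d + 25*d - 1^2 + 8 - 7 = 0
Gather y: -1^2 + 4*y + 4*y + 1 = 8*y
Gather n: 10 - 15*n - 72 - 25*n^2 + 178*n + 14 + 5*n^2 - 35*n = -20*n^2 + 128*n - 48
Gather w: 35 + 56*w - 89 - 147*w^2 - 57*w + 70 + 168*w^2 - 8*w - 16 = 21*w^2 - 9*w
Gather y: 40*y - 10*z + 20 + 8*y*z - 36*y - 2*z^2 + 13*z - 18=y*(8*z + 4) - 2*z^2 + 3*z + 2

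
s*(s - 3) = s^2 - 3*s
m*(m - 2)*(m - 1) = m^3 - 3*m^2 + 2*m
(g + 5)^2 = g^2 + 10*g + 25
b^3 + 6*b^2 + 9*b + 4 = (b + 1)^2*(b + 4)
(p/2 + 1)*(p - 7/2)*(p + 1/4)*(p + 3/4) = p^4/2 - p^3/4 - 133*p^2/32 - 233*p/64 - 21/32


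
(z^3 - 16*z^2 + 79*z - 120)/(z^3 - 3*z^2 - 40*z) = (z^2 - 8*z + 15)/(z*(z + 5))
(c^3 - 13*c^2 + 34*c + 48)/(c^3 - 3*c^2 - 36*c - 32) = (c - 6)/(c + 4)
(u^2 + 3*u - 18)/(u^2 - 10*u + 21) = (u + 6)/(u - 7)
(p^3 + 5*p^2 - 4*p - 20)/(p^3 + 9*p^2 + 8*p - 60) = (p + 2)/(p + 6)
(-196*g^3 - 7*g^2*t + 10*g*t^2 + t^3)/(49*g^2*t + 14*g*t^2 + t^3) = (-4*g + t)/t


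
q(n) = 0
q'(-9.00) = 0.00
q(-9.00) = 0.00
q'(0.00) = 0.00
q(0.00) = 0.00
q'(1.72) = 0.00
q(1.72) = 0.00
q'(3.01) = 0.00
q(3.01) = 0.00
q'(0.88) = 0.00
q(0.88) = 0.00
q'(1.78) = 0.00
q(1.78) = 0.00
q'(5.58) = 0.00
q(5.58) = 0.00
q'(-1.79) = 0.00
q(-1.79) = 0.00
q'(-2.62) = 0.00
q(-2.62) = 0.00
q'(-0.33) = 0.00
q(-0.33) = 0.00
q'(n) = 0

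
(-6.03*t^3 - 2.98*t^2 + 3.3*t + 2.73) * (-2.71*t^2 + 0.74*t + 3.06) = 16.3413*t^5 + 3.6136*t^4 - 29.6*t^3 - 14.0751*t^2 + 12.1182*t + 8.3538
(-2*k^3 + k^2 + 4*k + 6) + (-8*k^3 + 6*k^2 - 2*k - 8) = -10*k^3 + 7*k^2 + 2*k - 2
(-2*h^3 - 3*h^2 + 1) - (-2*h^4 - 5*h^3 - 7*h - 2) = 2*h^4 + 3*h^3 - 3*h^2 + 7*h + 3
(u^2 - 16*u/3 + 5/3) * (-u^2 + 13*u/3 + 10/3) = -u^4 + 29*u^3/3 - 193*u^2/9 - 95*u/9 + 50/9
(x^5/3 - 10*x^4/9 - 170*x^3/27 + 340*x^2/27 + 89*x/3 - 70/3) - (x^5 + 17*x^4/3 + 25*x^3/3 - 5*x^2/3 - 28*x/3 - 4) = -2*x^5/3 - 61*x^4/9 - 395*x^3/27 + 385*x^2/27 + 39*x - 58/3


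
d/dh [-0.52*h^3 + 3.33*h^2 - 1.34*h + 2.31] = -1.56*h^2 + 6.66*h - 1.34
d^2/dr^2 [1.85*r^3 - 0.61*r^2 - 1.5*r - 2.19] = 11.1*r - 1.22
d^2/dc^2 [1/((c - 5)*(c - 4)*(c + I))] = 2*((c - 5)^2*(c - 4)^2 + (c - 5)^2*(c - 4)*(c + I) + (c - 5)^2*(c + I)^2 + (c - 5)*(c - 4)^2*(c + I) + (c - 5)*(c - 4)*(c + I)^2 + (c - 4)^2*(c + I)^2)/((c - 5)^3*(c - 4)^3*(c + I)^3)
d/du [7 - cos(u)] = sin(u)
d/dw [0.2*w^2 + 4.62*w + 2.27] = 0.4*w + 4.62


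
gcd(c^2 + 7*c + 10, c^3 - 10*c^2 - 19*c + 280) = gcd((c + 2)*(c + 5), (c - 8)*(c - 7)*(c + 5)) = c + 5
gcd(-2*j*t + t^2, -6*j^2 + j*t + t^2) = -2*j + t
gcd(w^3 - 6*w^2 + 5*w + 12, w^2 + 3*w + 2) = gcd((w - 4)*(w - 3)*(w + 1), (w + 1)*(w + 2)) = w + 1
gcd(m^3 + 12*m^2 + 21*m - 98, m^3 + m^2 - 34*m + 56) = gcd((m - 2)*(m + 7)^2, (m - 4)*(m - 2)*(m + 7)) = m^2 + 5*m - 14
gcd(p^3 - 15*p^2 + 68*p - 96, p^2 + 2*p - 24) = p - 4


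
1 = 1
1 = 1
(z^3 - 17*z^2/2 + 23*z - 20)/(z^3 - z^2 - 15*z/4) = 2*(z^2 - 6*z + 8)/(z*(2*z + 3))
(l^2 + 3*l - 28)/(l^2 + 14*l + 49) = (l - 4)/(l + 7)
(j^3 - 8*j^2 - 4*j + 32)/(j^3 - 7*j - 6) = (j^2 - 10*j + 16)/(j^2 - 2*j - 3)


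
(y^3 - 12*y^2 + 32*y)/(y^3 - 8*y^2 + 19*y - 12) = y*(y - 8)/(y^2 - 4*y + 3)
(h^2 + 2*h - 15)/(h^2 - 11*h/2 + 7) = 2*(h^2 + 2*h - 15)/(2*h^2 - 11*h + 14)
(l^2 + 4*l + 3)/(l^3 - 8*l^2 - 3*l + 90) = (l + 1)/(l^2 - 11*l + 30)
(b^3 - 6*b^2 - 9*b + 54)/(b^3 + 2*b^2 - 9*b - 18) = (b - 6)/(b + 2)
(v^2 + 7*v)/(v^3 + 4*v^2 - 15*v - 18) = v*(v + 7)/(v^3 + 4*v^2 - 15*v - 18)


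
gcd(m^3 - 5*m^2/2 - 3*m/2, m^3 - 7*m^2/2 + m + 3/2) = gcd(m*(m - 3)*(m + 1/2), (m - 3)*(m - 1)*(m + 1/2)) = m^2 - 5*m/2 - 3/2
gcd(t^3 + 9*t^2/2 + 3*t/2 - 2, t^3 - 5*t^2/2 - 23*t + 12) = t^2 + 7*t/2 - 2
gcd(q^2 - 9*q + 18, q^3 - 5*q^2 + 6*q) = q - 3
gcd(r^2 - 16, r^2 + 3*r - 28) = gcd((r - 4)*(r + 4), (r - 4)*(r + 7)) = r - 4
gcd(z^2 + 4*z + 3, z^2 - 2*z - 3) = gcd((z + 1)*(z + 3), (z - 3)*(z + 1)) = z + 1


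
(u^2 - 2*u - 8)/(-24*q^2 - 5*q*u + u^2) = (-u^2 + 2*u + 8)/(24*q^2 + 5*q*u - u^2)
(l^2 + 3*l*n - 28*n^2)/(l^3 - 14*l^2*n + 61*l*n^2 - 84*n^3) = (l + 7*n)/(l^2 - 10*l*n + 21*n^2)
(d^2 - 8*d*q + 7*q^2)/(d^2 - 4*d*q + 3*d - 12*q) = (d^2 - 8*d*q + 7*q^2)/(d^2 - 4*d*q + 3*d - 12*q)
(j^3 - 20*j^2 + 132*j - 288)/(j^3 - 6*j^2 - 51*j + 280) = (j^2 - 12*j + 36)/(j^2 + 2*j - 35)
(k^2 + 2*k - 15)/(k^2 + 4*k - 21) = (k + 5)/(k + 7)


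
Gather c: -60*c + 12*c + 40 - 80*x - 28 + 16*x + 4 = -48*c - 64*x + 16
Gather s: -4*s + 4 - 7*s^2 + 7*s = -7*s^2 + 3*s + 4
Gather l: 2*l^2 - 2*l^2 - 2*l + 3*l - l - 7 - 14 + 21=0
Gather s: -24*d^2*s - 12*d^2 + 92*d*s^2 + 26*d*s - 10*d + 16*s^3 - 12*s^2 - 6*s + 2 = -12*d^2 - 10*d + 16*s^3 + s^2*(92*d - 12) + s*(-24*d^2 + 26*d - 6) + 2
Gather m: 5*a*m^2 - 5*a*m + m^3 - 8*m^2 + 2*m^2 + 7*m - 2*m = m^3 + m^2*(5*a - 6) + m*(5 - 5*a)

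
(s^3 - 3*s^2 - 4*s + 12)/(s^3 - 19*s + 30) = (s + 2)/(s + 5)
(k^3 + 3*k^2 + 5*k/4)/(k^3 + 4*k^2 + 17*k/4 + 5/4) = k/(k + 1)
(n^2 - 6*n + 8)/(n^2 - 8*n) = (n^2 - 6*n + 8)/(n*(n - 8))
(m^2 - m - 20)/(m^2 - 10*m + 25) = (m + 4)/(m - 5)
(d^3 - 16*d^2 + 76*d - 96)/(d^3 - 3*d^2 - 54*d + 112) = (d - 6)/(d + 7)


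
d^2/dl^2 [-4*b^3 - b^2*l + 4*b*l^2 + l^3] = 8*b + 6*l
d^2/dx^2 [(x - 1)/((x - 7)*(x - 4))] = 2*(x^3 - 3*x^2 - 51*x + 215)/(x^6 - 33*x^5 + 447*x^4 - 3179*x^3 + 12516*x^2 - 25872*x + 21952)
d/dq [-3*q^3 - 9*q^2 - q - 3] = -9*q^2 - 18*q - 1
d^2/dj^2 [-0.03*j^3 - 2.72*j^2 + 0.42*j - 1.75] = -0.18*j - 5.44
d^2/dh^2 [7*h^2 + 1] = 14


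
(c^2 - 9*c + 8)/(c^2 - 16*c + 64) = (c - 1)/(c - 8)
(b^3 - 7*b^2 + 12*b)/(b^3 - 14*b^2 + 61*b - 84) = b/(b - 7)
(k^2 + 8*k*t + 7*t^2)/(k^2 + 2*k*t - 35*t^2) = (-k - t)/(-k + 5*t)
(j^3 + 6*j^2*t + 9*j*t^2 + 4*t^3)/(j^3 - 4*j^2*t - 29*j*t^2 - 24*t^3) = (-j^2 - 5*j*t - 4*t^2)/(-j^2 + 5*j*t + 24*t^2)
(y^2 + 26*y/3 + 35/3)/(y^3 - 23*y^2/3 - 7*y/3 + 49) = (3*y^2 + 26*y + 35)/(3*y^3 - 23*y^2 - 7*y + 147)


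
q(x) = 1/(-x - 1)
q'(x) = (-x - 1)^(-2)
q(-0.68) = -3.12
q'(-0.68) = 9.77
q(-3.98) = 0.34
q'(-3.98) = 0.11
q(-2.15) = 0.87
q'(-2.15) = 0.76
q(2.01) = -0.33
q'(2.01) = 0.11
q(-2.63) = 0.61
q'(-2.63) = 0.38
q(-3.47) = 0.40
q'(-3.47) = 0.16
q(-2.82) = 0.55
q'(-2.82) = 0.30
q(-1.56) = 1.79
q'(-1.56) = 3.19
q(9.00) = -0.10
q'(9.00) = 0.01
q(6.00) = -0.14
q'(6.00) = 0.02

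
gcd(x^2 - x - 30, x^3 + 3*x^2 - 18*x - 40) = x + 5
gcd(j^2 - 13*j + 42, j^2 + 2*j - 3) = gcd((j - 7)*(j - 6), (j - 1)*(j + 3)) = 1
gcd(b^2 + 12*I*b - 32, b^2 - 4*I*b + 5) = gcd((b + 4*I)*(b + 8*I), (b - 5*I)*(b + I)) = 1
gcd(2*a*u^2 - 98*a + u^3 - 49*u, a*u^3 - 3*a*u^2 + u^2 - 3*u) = 1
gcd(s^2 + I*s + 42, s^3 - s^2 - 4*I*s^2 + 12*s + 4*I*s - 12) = s - 6*I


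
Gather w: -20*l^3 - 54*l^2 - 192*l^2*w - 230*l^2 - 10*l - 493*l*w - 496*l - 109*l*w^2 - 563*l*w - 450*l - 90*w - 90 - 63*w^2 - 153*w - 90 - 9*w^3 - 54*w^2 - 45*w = -20*l^3 - 284*l^2 - 956*l - 9*w^3 + w^2*(-109*l - 117) + w*(-192*l^2 - 1056*l - 288) - 180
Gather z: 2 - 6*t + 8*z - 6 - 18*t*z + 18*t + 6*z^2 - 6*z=12*t + 6*z^2 + z*(2 - 18*t) - 4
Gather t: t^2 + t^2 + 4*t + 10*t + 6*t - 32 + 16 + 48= 2*t^2 + 20*t + 32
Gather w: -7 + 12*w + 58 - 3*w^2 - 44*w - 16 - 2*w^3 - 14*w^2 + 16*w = -2*w^3 - 17*w^2 - 16*w + 35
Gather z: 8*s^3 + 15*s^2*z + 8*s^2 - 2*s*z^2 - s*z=8*s^3 + 8*s^2 - 2*s*z^2 + z*(15*s^2 - s)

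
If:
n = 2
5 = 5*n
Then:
No Solution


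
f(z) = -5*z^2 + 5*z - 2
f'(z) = 5 - 10*z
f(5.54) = -127.76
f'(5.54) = -50.40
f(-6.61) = -253.51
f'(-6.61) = 71.10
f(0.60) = -0.80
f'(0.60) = -1.00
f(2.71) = -25.17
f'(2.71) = -22.10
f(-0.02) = -2.10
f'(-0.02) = 5.20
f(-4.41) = -121.29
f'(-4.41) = 49.10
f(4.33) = -74.09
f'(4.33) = -38.30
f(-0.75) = -8.56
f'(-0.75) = 12.50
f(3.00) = -32.00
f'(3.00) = -25.00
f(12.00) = -662.00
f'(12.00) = -115.00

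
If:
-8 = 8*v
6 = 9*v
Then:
No Solution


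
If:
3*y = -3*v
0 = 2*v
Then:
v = 0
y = 0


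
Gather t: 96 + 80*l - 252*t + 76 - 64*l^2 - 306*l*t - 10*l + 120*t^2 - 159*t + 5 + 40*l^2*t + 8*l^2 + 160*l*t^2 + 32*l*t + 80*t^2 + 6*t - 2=-56*l^2 + 70*l + t^2*(160*l + 200) + t*(40*l^2 - 274*l - 405) + 175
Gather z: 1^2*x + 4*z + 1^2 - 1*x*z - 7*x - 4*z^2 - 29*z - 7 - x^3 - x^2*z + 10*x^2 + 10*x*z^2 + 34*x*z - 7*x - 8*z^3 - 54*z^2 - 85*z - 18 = -x^3 + 10*x^2 - 13*x - 8*z^3 + z^2*(10*x - 58) + z*(-x^2 + 33*x - 110) - 24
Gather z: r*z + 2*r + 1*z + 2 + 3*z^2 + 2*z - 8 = 2*r + 3*z^2 + z*(r + 3) - 6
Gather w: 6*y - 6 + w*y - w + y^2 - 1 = w*(y - 1) + y^2 + 6*y - 7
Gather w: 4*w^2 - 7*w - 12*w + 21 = 4*w^2 - 19*w + 21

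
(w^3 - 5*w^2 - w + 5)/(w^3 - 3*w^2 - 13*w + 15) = (w + 1)/(w + 3)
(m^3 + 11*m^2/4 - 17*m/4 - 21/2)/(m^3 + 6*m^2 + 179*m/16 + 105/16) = 4*(m - 2)/(4*m + 5)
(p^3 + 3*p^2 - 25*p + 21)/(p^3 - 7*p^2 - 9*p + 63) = (p^2 + 6*p - 7)/(p^2 - 4*p - 21)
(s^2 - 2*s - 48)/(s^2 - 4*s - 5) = (-s^2 + 2*s + 48)/(-s^2 + 4*s + 5)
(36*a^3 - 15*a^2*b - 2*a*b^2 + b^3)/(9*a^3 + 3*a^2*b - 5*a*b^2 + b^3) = (4*a + b)/(a + b)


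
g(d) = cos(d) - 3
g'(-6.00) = -0.28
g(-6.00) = -2.04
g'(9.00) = -0.41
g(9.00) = -3.91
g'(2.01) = -0.91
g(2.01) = -3.43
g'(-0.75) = 0.68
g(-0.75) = -2.27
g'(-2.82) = 0.32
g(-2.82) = -3.95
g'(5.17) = 0.90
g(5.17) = -2.56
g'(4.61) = 0.99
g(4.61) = -3.10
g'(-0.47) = 0.45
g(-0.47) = -2.11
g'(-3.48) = -0.33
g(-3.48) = -3.94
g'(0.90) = -0.78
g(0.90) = -2.38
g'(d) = -sin(d)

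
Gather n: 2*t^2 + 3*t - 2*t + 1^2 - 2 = 2*t^2 + t - 1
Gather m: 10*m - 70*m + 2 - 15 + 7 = -60*m - 6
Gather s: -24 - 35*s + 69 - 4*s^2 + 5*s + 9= -4*s^2 - 30*s + 54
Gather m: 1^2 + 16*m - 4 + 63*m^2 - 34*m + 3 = 63*m^2 - 18*m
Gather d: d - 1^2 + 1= d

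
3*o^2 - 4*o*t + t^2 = (-3*o + t)*(-o + t)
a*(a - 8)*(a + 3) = a^3 - 5*a^2 - 24*a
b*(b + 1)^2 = b^3 + 2*b^2 + b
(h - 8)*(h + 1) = h^2 - 7*h - 8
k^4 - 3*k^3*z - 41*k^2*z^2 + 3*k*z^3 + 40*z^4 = (k - 8*z)*(k - z)*(k + z)*(k + 5*z)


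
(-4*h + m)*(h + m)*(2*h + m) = -8*h^3 - 10*h^2*m - h*m^2 + m^3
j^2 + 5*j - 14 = (j - 2)*(j + 7)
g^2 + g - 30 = (g - 5)*(g + 6)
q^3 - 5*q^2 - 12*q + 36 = (q - 6)*(q - 2)*(q + 3)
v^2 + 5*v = v*(v + 5)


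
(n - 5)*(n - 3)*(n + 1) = n^3 - 7*n^2 + 7*n + 15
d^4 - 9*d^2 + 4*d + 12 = (d - 2)^2*(d + 1)*(d + 3)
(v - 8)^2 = v^2 - 16*v + 64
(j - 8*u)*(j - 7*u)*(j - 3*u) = j^3 - 18*j^2*u + 101*j*u^2 - 168*u^3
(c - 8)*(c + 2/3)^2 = c^3 - 20*c^2/3 - 92*c/9 - 32/9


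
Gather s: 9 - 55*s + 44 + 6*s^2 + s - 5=6*s^2 - 54*s + 48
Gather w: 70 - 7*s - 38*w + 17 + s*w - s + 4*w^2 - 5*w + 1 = -8*s + 4*w^2 + w*(s - 43) + 88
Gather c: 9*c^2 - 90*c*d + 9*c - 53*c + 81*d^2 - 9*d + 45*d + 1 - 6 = 9*c^2 + c*(-90*d - 44) + 81*d^2 + 36*d - 5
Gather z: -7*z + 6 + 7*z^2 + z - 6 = 7*z^2 - 6*z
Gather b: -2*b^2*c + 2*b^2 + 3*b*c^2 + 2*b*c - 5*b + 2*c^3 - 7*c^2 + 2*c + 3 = b^2*(2 - 2*c) + b*(3*c^2 + 2*c - 5) + 2*c^3 - 7*c^2 + 2*c + 3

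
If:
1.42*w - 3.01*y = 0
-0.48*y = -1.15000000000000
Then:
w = 5.08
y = 2.40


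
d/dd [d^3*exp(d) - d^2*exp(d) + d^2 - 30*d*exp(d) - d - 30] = d^3*exp(d) + 2*d^2*exp(d) - 32*d*exp(d) + 2*d - 30*exp(d) - 1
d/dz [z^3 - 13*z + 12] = 3*z^2 - 13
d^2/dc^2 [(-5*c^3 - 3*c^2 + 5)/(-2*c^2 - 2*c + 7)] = 6*(26*c^3 - 48*c^2 + 225*c + 19)/(8*c^6 + 24*c^5 - 60*c^4 - 160*c^3 + 210*c^2 + 294*c - 343)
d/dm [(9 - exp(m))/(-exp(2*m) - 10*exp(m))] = (-exp(2*m) + 18*exp(m) + 90)*exp(-m)/(exp(2*m) + 20*exp(m) + 100)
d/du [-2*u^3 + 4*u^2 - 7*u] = -6*u^2 + 8*u - 7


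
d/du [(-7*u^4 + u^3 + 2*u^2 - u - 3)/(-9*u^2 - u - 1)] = 2*(63*u^5 + 6*u^4 + 13*u^3 - 7*u^2 - 29*u - 1)/(81*u^4 + 18*u^3 + 19*u^2 + 2*u + 1)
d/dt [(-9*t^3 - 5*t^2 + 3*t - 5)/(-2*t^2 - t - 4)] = (18*t^4 + 18*t^3 + 119*t^2 + 20*t - 17)/(4*t^4 + 4*t^3 + 17*t^2 + 8*t + 16)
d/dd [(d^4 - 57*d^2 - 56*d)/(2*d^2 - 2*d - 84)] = (d*(2*d - 1)*(-d^3 + 57*d + 56)/2 + (-d^2 + d + 42)*(-2*d^3 + 57*d + 28))/(-d^2 + d + 42)^2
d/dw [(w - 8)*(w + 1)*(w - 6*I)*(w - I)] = 4*w^3 + w^2*(-21 - 21*I) + w*(-28 + 98*I) + 42 + 56*I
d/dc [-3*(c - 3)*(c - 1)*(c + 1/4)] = -9*c^2 + 45*c/2 - 6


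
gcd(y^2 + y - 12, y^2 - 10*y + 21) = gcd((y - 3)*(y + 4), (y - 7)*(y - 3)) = y - 3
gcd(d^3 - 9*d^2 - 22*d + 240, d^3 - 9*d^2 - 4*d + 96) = d - 8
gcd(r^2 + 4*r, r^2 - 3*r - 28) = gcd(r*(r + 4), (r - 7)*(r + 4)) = r + 4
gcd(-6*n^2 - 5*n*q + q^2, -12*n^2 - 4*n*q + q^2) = -6*n + q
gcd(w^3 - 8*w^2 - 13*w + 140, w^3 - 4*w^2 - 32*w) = w + 4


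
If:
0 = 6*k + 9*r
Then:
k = -3*r/2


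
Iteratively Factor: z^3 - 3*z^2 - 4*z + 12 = (z + 2)*(z^2 - 5*z + 6) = (z - 2)*(z + 2)*(z - 3)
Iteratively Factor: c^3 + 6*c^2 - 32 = (c + 4)*(c^2 + 2*c - 8) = (c - 2)*(c + 4)*(c + 4)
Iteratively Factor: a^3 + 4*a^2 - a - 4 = (a - 1)*(a^2 + 5*a + 4) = (a - 1)*(a + 1)*(a + 4)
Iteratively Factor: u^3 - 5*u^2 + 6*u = (u - 2)*(u^2 - 3*u) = u*(u - 2)*(u - 3)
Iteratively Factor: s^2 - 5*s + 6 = (s - 2)*(s - 3)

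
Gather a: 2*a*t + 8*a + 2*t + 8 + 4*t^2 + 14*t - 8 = a*(2*t + 8) + 4*t^2 + 16*t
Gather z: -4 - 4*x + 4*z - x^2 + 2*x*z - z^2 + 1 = -x^2 - 4*x - z^2 + z*(2*x + 4) - 3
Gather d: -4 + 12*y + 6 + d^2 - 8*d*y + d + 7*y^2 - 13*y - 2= d^2 + d*(1 - 8*y) + 7*y^2 - y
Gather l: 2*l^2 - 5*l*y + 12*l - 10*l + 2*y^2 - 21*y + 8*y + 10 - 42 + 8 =2*l^2 + l*(2 - 5*y) + 2*y^2 - 13*y - 24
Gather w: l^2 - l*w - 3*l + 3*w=l^2 - 3*l + w*(3 - l)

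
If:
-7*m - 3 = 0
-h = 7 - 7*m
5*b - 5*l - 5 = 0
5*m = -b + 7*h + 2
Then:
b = -461/7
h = -10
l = -468/7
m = -3/7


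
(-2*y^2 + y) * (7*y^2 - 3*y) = -14*y^4 + 13*y^3 - 3*y^2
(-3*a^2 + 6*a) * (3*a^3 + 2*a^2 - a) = -9*a^5 + 12*a^4 + 15*a^3 - 6*a^2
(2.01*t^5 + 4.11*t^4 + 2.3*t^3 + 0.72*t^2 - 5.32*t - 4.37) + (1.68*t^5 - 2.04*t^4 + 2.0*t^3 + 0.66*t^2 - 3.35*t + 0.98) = 3.69*t^5 + 2.07*t^4 + 4.3*t^3 + 1.38*t^2 - 8.67*t - 3.39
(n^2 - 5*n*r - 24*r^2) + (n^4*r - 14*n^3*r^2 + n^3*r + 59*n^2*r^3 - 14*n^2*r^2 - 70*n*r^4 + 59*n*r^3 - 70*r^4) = n^4*r - 14*n^3*r^2 + n^3*r + 59*n^2*r^3 - 14*n^2*r^2 + n^2 - 70*n*r^4 + 59*n*r^3 - 5*n*r - 70*r^4 - 24*r^2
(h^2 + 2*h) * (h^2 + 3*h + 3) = h^4 + 5*h^3 + 9*h^2 + 6*h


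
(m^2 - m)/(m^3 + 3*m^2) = (m - 1)/(m*(m + 3))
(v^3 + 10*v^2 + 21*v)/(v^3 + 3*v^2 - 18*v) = (v^2 + 10*v + 21)/(v^2 + 3*v - 18)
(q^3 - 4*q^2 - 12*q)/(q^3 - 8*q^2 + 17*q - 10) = q*(q^2 - 4*q - 12)/(q^3 - 8*q^2 + 17*q - 10)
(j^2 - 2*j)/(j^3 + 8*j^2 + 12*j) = (j - 2)/(j^2 + 8*j + 12)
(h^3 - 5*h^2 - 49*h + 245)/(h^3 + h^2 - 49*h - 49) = (h - 5)/(h + 1)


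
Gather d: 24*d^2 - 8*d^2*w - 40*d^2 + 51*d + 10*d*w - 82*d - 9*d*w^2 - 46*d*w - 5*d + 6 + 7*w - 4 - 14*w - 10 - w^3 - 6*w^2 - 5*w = d^2*(-8*w - 16) + d*(-9*w^2 - 36*w - 36) - w^3 - 6*w^2 - 12*w - 8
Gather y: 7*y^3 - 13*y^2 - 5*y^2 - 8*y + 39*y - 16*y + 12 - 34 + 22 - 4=7*y^3 - 18*y^2 + 15*y - 4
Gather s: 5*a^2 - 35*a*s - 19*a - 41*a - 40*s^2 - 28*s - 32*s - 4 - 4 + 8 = 5*a^2 - 60*a - 40*s^2 + s*(-35*a - 60)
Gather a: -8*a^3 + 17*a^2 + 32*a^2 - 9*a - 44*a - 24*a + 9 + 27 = -8*a^3 + 49*a^2 - 77*a + 36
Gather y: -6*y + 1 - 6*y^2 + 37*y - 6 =-6*y^2 + 31*y - 5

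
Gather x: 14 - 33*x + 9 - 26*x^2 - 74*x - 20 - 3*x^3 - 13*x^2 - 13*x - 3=-3*x^3 - 39*x^2 - 120*x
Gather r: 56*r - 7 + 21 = 56*r + 14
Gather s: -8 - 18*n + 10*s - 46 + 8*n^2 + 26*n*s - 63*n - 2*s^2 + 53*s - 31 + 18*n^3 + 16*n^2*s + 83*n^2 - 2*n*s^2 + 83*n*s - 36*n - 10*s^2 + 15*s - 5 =18*n^3 + 91*n^2 - 117*n + s^2*(-2*n - 12) + s*(16*n^2 + 109*n + 78) - 90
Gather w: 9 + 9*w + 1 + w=10*w + 10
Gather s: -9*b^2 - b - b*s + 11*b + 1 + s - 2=-9*b^2 + 10*b + s*(1 - b) - 1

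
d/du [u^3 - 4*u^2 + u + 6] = 3*u^2 - 8*u + 1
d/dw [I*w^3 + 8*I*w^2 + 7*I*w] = I*(3*w^2 + 16*w + 7)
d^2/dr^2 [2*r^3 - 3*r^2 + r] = 12*r - 6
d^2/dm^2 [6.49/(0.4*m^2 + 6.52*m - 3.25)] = (-2.0768*m^2 - 33.85184*m + 6.49*(0.8*m + 6.52)*(1.6*m + 13.04) + 16.874)/(0.4*m^2 + 6.52*m - 3.25)^3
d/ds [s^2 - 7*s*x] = 2*s - 7*x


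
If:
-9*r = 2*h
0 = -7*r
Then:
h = 0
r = 0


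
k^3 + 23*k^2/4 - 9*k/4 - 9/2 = (k - 1)*(k + 3/4)*(k + 6)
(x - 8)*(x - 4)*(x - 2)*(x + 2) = x^4 - 12*x^3 + 28*x^2 + 48*x - 128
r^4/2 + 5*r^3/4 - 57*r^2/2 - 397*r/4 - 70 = (r/2 + 1/2)*(r - 8)*(r + 5/2)*(r + 7)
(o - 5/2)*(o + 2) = o^2 - o/2 - 5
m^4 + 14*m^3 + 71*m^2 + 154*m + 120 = (m + 2)*(m + 3)*(m + 4)*(m + 5)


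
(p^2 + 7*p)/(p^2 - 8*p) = (p + 7)/(p - 8)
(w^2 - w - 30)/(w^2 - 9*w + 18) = (w + 5)/(w - 3)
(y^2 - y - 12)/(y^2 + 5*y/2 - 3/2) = 2*(y - 4)/(2*y - 1)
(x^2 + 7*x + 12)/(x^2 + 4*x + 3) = (x + 4)/(x + 1)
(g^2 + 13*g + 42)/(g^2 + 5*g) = (g^2 + 13*g + 42)/(g*(g + 5))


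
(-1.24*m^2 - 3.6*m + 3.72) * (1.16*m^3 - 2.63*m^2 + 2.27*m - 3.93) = -1.4384*m^5 - 0.914800000000001*m^4 + 10.9684*m^3 - 13.0824*m^2 + 22.5924*m - 14.6196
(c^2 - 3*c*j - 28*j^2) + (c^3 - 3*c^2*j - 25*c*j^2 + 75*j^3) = c^3 - 3*c^2*j + c^2 - 25*c*j^2 - 3*c*j + 75*j^3 - 28*j^2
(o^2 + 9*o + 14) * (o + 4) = o^3 + 13*o^2 + 50*o + 56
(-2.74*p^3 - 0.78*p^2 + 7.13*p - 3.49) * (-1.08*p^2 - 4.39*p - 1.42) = 2.9592*p^5 + 12.871*p^4 - 0.3854*p^3 - 26.4239*p^2 + 5.1965*p + 4.9558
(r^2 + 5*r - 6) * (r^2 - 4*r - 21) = r^4 + r^3 - 47*r^2 - 81*r + 126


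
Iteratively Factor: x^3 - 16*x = (x + 4)*(x^2 - 4*x) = (x - 4)*(x + 4)*(x)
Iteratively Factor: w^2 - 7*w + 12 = (w - 4)*(w - 3)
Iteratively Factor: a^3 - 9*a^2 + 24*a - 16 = (a - 4)*(a^2 - 5*a + 4) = (a - 4)^2*(a - 1)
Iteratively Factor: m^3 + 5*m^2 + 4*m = (m + 4)*(m^2 + m) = m*(m + 4)*(m + 1)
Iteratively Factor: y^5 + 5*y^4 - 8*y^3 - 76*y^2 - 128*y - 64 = (y + 2)*(y^4 + 3*y^3 - 14*y^2 - 48*y - 32) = (y + 2)^2*(y^3 + y^2 - 16*y - 16) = (y + 1)*(y + 2)^2*(y^2 - 16) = (y + 1)*(y + 2)^2*(y + 4)*(y - 4)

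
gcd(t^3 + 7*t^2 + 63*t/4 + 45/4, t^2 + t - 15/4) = t + 5/2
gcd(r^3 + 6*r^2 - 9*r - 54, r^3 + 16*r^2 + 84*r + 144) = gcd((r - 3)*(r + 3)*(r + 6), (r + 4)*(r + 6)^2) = r + 6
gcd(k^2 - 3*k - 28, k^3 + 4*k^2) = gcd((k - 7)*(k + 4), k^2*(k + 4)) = k + 4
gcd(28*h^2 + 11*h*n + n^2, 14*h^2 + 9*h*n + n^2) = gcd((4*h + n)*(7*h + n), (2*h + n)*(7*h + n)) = 7*h + n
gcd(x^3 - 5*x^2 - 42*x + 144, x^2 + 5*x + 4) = 1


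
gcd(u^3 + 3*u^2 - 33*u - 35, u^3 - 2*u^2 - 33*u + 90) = u - 5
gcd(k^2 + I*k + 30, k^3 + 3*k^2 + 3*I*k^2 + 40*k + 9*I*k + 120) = k - 5*I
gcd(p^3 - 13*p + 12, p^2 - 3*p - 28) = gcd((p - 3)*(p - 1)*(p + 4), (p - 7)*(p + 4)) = p + 4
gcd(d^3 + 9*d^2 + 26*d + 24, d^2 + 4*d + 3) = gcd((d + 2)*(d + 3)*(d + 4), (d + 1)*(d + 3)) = d + 3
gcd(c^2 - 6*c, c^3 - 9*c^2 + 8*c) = c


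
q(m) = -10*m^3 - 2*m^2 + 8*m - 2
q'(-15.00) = -6682.00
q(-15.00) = 33178.00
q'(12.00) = -4360.00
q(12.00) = -17474.00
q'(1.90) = -107.90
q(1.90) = -62.61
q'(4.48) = -612.03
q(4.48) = -905.45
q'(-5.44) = -858.05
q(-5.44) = 1505.18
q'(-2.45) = -162.28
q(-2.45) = 113.46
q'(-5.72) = -950.67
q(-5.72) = 1758.30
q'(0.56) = -3.65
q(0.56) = 0.10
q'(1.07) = -30.63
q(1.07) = -7.98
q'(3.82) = -445.05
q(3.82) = -558.05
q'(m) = -30*m^2 - 4*m + 8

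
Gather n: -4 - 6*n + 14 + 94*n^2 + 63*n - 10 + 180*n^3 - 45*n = 180*n^3 + 94*n^2 + 12*n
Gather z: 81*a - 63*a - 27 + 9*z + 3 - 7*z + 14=18*a + 2*z - 10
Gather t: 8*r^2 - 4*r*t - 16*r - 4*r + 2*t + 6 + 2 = 8*r^2 - 20*r + t*(2 - 4*r) + 8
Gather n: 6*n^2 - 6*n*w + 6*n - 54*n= 6*n^2 + n*(-6*w - 48)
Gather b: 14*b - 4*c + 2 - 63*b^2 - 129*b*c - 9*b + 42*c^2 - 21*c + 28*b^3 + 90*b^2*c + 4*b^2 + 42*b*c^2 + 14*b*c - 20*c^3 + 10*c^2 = 28*b^3 + b^2*(90*c - 59) + b*(42*c^2 - 115*c + 5) - 20*c^3 + 52*c^2 - 25*c + 2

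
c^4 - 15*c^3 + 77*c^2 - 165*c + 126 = (c - 7)*(c - 3)^2*(c - 2)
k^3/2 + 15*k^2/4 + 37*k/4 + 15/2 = (k/2 + 1)*(k + 5/2)*(k + 3)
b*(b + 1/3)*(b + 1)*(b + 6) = b^4 + 22*b^3/3 + 25*b^2/3 + 2*b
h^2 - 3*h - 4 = (h - 4)*(h + 1)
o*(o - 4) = o^2 - 4*o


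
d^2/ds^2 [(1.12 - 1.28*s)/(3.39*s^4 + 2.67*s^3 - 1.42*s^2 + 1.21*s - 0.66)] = (-176.518656*s^7 + 72.052416*s^6 + 286.343712*s^5 + 59.386752*s^4 - 103.734208*s^3 + 38.263776*s^2 + 7.493376*s - 0.86416)/(38.958219*s^12 + 92.051721*s^11 + 23.544567*s^10 - 16.36659*s^9 + 33.095754*s^8 - 28.762065*s^7 - 10.551529*s^6 + 17.817393*s^5 - 18.593058*s^4 + 12.064789*s^3 - 4.754574*s^2 + 1.581228*s - 0.287496)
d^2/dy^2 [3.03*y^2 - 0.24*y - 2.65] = 6.06000000000000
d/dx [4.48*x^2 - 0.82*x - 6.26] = 8.96*x - 0.82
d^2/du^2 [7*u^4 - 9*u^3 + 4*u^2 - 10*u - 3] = 84*u^2 - 54*u + 8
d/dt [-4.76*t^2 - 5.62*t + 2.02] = -9.52*t - 5.62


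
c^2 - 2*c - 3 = (c - 3)*(c + 1)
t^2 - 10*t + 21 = (t - 7)*(t - 3)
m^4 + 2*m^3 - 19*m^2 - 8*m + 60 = (m - 3)*(m - 2)*(m + 2)*(m + 5)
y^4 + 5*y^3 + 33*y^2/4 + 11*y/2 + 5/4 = (y + 1/2)*(y + 1)^2*(y + 5/2)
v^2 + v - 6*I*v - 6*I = (v + 1)*(v - 6*I)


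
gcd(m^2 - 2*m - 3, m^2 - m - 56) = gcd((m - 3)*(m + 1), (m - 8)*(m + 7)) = 1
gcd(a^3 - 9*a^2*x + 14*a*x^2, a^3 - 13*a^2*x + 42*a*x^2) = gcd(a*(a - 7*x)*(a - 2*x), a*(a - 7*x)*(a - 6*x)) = -a^2 + 7*a*x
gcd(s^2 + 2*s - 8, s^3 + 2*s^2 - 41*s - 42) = 1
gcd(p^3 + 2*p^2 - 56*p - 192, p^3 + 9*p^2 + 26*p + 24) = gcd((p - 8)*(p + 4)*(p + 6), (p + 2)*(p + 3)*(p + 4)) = p + 4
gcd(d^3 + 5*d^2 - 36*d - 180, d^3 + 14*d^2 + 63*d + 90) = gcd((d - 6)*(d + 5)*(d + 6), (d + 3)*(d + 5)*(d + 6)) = d^2 + 11*d + 30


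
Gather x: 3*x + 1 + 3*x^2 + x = 3*x^2 + 4*x + 1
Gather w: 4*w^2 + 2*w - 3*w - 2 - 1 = 4*w^2 - w - 3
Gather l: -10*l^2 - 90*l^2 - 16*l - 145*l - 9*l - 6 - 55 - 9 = -100*l^2 - 170*l - 70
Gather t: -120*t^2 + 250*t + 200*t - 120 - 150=-120*t^2 + 450*t - 270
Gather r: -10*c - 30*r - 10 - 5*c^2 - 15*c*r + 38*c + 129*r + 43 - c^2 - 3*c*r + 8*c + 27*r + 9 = -6*c^2 + 36*c + r*(126 - 18*c) + 42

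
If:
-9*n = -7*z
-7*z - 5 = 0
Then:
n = -5/9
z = -5/7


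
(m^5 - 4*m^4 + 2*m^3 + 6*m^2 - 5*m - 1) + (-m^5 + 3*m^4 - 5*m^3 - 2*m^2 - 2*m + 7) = -m^4 - 3*m^3 + 4*m^2 - 7*m + 6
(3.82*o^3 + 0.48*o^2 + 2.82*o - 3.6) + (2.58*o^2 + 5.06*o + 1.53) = 3.82*o^3 + 3.06*o^2 + 7.88*o - 2.07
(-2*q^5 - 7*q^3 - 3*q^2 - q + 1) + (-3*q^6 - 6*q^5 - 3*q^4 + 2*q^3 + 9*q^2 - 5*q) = -3*q^6 - 8*q^5 - 3*q^4 - 5*q^3 + 6*q^2 - 6*q + 1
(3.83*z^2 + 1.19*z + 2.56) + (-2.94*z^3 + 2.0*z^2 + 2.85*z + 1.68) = -2.94*z^3 + 5.83*z^2 + 4.04*z + 4.24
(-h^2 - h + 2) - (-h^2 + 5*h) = 2 - 6*h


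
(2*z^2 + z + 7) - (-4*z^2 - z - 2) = 6*z^2 + 2*z + 9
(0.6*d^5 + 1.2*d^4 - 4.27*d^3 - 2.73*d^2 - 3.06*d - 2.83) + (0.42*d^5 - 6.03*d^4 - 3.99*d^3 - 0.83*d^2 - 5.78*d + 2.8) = 1.02*d^5 - 4.83*d^4 - 8.26*d^3 - 3.56*d^2 - 8.84*d - 0.0300000000000002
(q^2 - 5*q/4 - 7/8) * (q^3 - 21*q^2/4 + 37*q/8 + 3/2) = q^5 - 13*q^4/2 + 165*q^3/16 + 5*q^2/16 - 379*q/64 - 21/16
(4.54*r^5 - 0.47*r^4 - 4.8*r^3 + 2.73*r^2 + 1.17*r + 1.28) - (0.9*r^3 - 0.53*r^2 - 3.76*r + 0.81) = 4.54*r^5 - 0.47*r^4 - 5.7*r^3 + 3.26*r^2 + 4.93*r + 0.47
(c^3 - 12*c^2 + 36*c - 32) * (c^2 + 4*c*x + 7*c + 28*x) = c^5 + 4*c^4*x - 5*c^4 - 20*c^3*x - 48*c^3 - 192*c^2*x + 220*c^2 + 880*c*x - 224*c - 896*x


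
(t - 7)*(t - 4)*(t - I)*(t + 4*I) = t^4 - 11*t^3 + 3*I*t^3 + 32*t^2 - 33*I*t^2 - 44*t + 84*I*t + 112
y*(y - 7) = y^2 - 7*y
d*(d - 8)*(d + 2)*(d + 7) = d^4 + d^3 - 58*d^2 - 112*d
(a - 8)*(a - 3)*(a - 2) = a^3 - 13*a^2 + 46*a - 48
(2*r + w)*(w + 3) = 2*r*w + 6*r + w^2 + 3*w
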